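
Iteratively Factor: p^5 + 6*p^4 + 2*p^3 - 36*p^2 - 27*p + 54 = (p - 1)*(p^4 + 7*p^3 + 9*p^2 - 27*p - 54) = (p - 2)*(p - 1)*(p^3 + 9*p^2 + 27*p + 27) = (p - 2)*(p - 1)*(p + 3)*(p^2 + 6*p + 9) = (p - 2)*(p - 1)*(p + 3)^2*(p + 3)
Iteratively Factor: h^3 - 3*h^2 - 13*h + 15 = (h + 3)*(h^2 - 6*h + 5) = (h - 5)*(h + 3)*(h - 1)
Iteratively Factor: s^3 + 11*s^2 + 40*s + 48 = (s + 4)*(s^2 + 7*s + 12) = (s + 3)*(s + 4)*(s + 4)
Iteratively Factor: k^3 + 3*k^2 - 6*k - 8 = (k + 4)*(k^2 - k - 2) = (k + 1)*(k + 4)*(k - 2)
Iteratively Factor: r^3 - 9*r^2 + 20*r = (r - 5)*(r^2 - 4*r) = (r - 5)*(r - 4)*(r)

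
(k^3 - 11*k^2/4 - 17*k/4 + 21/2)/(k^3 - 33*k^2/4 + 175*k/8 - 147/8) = 2*(k + 2)/(2*k - 7)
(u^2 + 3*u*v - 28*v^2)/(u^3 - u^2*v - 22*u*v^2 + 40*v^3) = (u + 7*v)/(u^2 + 3*u*v - 10*v^2)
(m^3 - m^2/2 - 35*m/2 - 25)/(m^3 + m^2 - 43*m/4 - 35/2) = 2*(m - 5)/(2*m - 7)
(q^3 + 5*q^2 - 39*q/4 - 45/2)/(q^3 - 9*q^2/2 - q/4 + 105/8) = 2*(q + 6)/(2*q - 7)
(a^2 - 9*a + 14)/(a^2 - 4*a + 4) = (a - 7)/(a - 2)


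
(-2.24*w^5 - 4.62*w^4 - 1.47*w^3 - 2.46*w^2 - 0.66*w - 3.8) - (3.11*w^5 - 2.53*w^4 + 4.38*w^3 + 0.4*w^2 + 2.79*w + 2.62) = -5.35*w^5 - 2.09*w^4 - 5.85*w^3 - 2.86*w^2 - 3.45*w - 6.42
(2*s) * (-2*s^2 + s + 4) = -4*s^3 + 2*s^2 + 8*s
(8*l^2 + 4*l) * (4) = 32*l^2 + 16*l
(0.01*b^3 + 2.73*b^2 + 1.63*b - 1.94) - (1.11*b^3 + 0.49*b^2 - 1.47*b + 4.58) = -1.1*b^3 + 2.24*b^2 + 3.1*b - 6.52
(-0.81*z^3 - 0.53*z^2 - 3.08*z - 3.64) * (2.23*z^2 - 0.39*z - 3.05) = -1.8063*z^5 - 0.866*z^4 - 4.1912*z^3 - 5.2995*z^2 + 10.8136*z + 11.102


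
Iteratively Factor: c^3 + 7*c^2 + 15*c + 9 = (c + 1)*(c^2 + 6*c + 9) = (c + 1)*(c + 3)*(c + 3)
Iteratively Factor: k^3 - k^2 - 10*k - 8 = (k - 4)*(k^2 + 3*k + 2) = (k - 4)*(k + 1)*(k + 2)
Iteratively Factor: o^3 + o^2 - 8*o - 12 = (o + 2)*(o^2 - o - 6) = (o - 3)*(o + 2)*(o + 2)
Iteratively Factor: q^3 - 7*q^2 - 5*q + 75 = (q + 3)*(q^2 - 10*q + 25) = (q - 5)*(q + 3)*(q - 5)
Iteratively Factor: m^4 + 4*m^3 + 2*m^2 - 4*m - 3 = (m + 1)*(m^3 + 3*m^2 - m - 3) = (m + 1)^2*(m^2 + 2*m - 3) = (m - 1)*(m + 1)^2*(m + 3)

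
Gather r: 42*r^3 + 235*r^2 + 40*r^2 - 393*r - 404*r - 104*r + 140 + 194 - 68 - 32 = 42*r^3 + 275*r^2 - 901*r + 234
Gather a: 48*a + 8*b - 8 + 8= 48*a + 8*b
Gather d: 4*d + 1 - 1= 4*d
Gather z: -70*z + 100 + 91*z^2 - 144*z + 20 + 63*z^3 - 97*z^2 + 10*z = 63*z^3 - 6*z^2 - 204*z + 120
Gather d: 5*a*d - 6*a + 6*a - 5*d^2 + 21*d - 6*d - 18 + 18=-5*d^2 + d*(5*a + 15)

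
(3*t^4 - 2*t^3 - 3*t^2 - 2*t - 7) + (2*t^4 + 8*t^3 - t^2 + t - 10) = 5*t^4 + 6*t^3 - 4*t^2 - t - 17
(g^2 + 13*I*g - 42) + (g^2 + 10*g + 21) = 2*g^2 + 10*g + 13*I*g - 21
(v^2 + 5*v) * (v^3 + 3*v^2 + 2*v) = v^5 + 8*v^4 + 17*v^3 + 10*v^2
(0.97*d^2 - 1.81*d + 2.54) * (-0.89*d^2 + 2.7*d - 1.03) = -0.8633*d^4 + 4.2299*d^3 - 8.1467*d^2 + 8.7223*d - 2.6162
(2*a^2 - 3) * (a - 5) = 2*a^3 - 10*a^2 - 3*a + 15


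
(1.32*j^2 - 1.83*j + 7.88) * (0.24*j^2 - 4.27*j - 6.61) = 0.3168*j^4 - 6.0756*j^3 + 0.980099999999998*j^2 - 21.5513*j - 52.0868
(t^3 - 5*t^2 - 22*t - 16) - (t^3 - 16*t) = -5*t^2 - 6*t - 16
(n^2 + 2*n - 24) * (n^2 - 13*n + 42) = n^4 - 11*n^3 - 8*n^2 + 396*n - 1008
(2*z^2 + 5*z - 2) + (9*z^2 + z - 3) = 11*z^2 + 6*z - 5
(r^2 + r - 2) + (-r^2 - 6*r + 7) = 5 - 5*r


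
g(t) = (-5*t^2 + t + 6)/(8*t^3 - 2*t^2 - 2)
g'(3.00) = 0.04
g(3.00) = -0.18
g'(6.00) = 0.02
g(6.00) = -0.10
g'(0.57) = -15.97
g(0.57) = -4.23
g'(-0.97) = -1.03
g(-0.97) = -0.03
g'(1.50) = -0.25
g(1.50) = -0.18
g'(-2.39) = 0.04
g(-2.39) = 0.20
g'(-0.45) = -4.83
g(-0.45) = -1.45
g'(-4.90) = 0.02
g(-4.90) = 0.12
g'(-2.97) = 0.04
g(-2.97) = 0.18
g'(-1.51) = -0.11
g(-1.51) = 0.20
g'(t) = (1 - 10*t)/(8*t^3 - 2*t^2 - 2) + (-24*t^2 + 4*t)*(-5*t^2 + t + 6)/(8*t^3 - 2*t^2 - 2)^2 = (-t*(6*t - 1)*(-5*t^2 + t + 6) + (10*t - 1)*(-4*t^3 + t^2 + 1)/2)/(-4*t^3 + t^2 + 1)^2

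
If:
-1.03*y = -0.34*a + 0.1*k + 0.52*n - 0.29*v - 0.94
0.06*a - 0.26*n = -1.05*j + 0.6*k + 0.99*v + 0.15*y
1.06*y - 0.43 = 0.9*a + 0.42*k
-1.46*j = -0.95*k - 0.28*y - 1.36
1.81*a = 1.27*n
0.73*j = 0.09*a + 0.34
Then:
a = 0.88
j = 0.57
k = -0.80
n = 1.26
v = 0.69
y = 0.84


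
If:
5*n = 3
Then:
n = 3/5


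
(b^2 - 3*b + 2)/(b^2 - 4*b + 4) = (b - 1)/(b - 2)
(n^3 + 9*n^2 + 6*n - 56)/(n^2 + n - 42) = (n^2 + 2*n - 8)/(n - 6)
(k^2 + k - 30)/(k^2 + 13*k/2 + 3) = 2*(k - 5)/(2*k + 1)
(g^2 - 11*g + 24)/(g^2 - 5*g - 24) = (g - 3)/(g + 3)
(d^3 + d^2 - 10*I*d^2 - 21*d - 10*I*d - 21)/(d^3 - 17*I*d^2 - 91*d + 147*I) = (d + 1)/(d - 7*I)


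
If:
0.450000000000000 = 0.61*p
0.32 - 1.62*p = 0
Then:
No Solution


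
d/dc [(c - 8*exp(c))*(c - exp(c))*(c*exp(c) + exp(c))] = ((1 - exp(c))*(c + 1)*(c - 8*exp(c)) - (c + 1)*(c - exp(c))*(8*exp(c) - 1) + (c + 2)*(c - 8*exp(c))*(c - exp(c)))*exp(c)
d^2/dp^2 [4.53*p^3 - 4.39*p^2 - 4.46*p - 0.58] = 27.18*p - 8.78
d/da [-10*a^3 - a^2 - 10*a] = -30*a^2 - 2*a - 10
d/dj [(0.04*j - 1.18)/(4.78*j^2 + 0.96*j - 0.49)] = (-0.1912*j^2 + 11.2808*j + 1.1132)/(22.8484*j^4 + 9.1776*j^3 - 3.7628*j^2 - 0.9408*j + 0.2401)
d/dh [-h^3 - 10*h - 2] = -3*h^2 - 10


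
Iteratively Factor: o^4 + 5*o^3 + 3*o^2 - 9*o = (o + 3)*(o^3 + 2*o^2 - 3*o) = (o + 3)^2*(o^2 - o) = o*(o + 3)^2*(o - 1)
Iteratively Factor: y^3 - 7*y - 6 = (y + 1)*(y^2 - y - 6) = (y - 3)*(y + 1)*(y + 2)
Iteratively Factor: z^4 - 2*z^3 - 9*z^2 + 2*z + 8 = (z - 4)*(z^3 + 2*z^2 - z - 2) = (z - 4)*(z + 2)*(z^2 - 1) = (z - 4)*(z + 1)*(z + 2)*(z - 1)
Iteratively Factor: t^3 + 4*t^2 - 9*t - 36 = (t + 4)*(t^2 - 9) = (t - 3)*(t + 4)*(t + 3)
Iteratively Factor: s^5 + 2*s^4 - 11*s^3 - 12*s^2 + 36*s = (s - 2)*(s^4 + 4*s^3 - 3*s^2 - 18*s) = (s - 2)*(s + 3)*(s^3 + s^2 - 6*s) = (s - 2)^2*(s + 3)*(s^2 + 3*s) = (s - 2)^2*(s + 3)^2*(s)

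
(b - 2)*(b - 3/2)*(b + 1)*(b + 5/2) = b^4 - 27*b^2/4 + 7*b/4 + 15/2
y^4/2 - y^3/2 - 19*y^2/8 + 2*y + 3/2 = (y/2 + 1/4)*(y - 2)*(y - 3/2)*(y + 2)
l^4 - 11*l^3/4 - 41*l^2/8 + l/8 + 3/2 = (l - 4)*(l - 1/2)*(l + 3/4)*(l + 1)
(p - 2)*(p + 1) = p^2 - p - 2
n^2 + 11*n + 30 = (n + 5)*(n + 6)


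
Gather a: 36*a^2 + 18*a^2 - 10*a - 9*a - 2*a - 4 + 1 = 54*a^2 - 21*a - 3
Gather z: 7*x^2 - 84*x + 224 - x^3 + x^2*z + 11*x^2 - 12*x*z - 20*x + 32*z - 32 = -x^3 + 18*x^2 - 104*x + z*(x^2 - 12*x + 32) + 192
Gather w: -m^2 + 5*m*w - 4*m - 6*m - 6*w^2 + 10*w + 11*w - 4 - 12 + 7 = -m^2 - 10*m - 6*w^2 + w*(5*m + 21) - 9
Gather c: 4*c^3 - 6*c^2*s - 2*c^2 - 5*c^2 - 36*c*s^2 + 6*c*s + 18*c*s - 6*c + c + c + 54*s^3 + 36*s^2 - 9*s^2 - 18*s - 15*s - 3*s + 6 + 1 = 4*c^3 + c^2*(-6*s - 7) + c*(-36*s^2 + 24*s - 4) + 54*s^3 + 27*s^2 - 36*s + 7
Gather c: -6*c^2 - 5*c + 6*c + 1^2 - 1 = -6*c^2 + c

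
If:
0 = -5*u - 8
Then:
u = -8/5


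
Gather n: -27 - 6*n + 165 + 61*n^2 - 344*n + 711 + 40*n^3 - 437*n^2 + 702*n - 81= 40*n^3 - 376*n^2 + 352*n + 768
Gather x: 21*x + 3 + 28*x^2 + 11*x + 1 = 28*x^2 + 32*x + 4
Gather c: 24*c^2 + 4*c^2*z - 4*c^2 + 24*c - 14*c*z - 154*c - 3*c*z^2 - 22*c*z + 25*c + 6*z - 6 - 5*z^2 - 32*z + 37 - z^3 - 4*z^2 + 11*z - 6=c^2*(4*z + 20) + c*(-3*z^2 - 36*z - 105) - z^3 - 9*z^2 - 15*z + 25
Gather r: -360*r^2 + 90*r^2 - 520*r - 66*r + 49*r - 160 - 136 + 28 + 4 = -270*r^2 - 537*r - 264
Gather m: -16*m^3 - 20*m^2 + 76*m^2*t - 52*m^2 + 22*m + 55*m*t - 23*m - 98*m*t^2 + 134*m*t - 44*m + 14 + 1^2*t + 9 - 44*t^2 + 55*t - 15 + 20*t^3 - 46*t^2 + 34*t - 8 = -16*m^3 + m^2*(76*t - 72) + m*(-98*t^2 + 189*t - 45) + 20*t^3 - 90*t^2 + 90*t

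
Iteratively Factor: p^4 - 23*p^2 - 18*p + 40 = (p - 1)*(p^3 + p^2 - 22*p - 40) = (p - 5)*(p - 1)*(p^2 + 6*p + 8) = (p - 5)*(p - 1)*(p + 2)*(p + 4)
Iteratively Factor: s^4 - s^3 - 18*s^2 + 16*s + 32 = (s - 2)*(s^3 + s^2 - 16*s - 16) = (s - 4)*(s - 2)*(s^2 + 5*s + 4) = (s - 4)*(s - 2)*(s + 1)*(s + 4)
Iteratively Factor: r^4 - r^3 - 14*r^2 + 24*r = (r - 2)*(r^3 + r^2 - 12*r) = (r - 3)*(r - 2)*(r^2 + 4*r) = (r - 3)*(r - 2)*(r + 4)*(r)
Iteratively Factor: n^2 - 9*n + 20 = (n - 4)*(n - 5)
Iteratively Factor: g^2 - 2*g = (g)*(g - 2)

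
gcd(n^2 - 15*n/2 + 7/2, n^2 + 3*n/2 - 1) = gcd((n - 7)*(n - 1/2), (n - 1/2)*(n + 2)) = n - 1/2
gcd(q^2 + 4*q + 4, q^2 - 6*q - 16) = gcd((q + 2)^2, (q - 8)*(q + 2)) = q + 2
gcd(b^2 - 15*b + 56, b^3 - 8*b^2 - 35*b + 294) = b - 7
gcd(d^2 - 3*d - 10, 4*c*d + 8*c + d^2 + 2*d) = d + 2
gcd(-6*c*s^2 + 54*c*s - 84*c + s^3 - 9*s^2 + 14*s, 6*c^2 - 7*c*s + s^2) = -6*c + s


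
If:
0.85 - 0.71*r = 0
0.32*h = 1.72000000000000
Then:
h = 5.38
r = 1.20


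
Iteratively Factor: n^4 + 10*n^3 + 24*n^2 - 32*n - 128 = (n + 4)*(n^3 + 6*n^2 - 32) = (n - 2)*(n + 4)*(n^2 + 8*n + 16) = (n - 2)*(n + 4)^2*(n + 4)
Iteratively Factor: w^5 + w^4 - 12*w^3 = (w)*(w^4 + w^3 - 12*w^2) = w^2*(w^3 + w^2 - 12*w) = w^2*(w + 4)*(w^2 - 3*w) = w^3*(w + 4)*(w - 3)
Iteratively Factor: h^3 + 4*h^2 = (h)*(h^2 + 4*h) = h^2*(h + 4)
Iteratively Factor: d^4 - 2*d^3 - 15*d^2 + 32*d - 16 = (d + 4)*(d^3 - 6*d^2 + 9*d - 4) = (d - 4)*(d + 4)*(d^2 - 2*d + 1) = (d - 4)*(d - 1)*(d + 4)*(d - 1)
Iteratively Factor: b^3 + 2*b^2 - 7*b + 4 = (b + 4)*(b^2 - 2*b + 1) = (b - 1)*(b + 4)*(b - 1)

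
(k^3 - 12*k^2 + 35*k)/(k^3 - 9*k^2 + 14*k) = (k - 5)/(k - 2)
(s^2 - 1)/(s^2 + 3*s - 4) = (s + 1)/(s + 4)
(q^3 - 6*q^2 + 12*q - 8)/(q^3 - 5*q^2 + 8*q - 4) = (q - 2)/(q - 1)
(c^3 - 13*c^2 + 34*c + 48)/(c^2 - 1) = (c^2 - 14*c + 48)/(c - 1)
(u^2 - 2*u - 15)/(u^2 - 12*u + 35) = (u + 3)/(u - 7)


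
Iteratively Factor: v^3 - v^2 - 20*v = (v)*(v^2 - v - 20) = v*(v + 4)*(v - 5)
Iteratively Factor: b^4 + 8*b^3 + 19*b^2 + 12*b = (b + 3)*(b^3 + 5*b^2 + 4*b) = (b + 3)*(b + 4)*(b^2 + b) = (b + 1)*(b + 3)*(b + 4)*(b)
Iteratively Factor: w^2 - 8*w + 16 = (w - 4)*(w - 4)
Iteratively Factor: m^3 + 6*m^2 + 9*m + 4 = (m + 4)*(m^2 + 2*m + 1) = (m + 1)*(m + 4)*(m + 1)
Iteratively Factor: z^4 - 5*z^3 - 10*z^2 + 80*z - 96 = (z - 2)*(z^3 - 3*z^2 - 16*z + 48) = (z - 3)*(z - 2)*(z^2 - 16) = (z - 3)*(z - 2)*(z + 4)*(z - 4)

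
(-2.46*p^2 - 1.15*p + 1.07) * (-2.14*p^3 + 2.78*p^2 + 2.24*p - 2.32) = 5.2644*p^5 - 4.3778*p^4 - 10.9972*p^3 + 6.1058*p^2 + 5.0648*p - 2.4824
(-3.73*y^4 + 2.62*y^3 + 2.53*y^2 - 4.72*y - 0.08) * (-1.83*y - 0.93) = 6.8259*y^5 - 1.3257*y^4 - 7.0665*y^3 + 6.2847*y^2 + 4.536*y + 0.0744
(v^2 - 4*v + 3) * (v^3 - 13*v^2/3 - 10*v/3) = v^5 - 25*v^4/3 + 17*v^3 + v^2/3 - 10*v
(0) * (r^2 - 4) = 0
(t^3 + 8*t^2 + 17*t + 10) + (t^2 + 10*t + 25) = t^3 + 9*t^2 + 27*t + 35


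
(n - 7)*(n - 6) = n^2 - 13*n + 42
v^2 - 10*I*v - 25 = (v - 5*I)^2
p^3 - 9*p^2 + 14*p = p*(p - 7)*(p - 2)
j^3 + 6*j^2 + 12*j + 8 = (j + 2)^3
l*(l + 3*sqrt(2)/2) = l^2 + 3*sqrt(2)*l/2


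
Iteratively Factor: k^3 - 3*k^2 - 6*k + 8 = (k + 2)*(k^2 - 5*k + 4) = (k - 1)*(k + 2)*(k - 4)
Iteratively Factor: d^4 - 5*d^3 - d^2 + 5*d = (d - 1)*(d^3 - 4*d^2 - 5*d) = (d - 1)*(d + 1)*(d^2 - 5*d) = d*(d - 1)*(d + 1)*(d - 5)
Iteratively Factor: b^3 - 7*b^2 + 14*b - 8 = (b - 2)*(b^2 - 5*b + 4) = (b - 2)*(b - 1)*(b - 4)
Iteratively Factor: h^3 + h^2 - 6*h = (h + 3)*(h^2 - 2*h) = (h - 2)*(h + 3)*(h)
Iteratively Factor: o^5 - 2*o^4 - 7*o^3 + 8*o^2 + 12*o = (o - 2)*(o^4 - 7*o^2 - 6*o) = (o - 2)*(o + 2)*(o^3 - 2*o^2 - 3*o) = (o - 2)*(o + 1)*(o + 2)*(o^2 - 3*o) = o*(o - 2)*(o + 1)*(o + 2)*(o - 3)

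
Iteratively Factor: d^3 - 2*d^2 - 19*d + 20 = (d + 4)*(d^2 - 6*d + 5) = (d - 1)*(d + 4)*(d - 5)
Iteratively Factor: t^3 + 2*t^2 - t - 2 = (t - 1)*(t^2 + 3*t + 2) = (t - 1)*(t + 2)*(t + 1)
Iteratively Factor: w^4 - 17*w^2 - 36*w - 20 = (w + 2)*(w^3 - 2*w^2 - 13*w - 10) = (w + 1)*(w + 2)*(w^2 - 3*w - 10) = (w - 5)*(w + 1)*(w + 2)*(w + 2)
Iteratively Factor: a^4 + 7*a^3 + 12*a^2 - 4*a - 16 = (a + 2)*(a^3 + 5*a^2 + 2*a - 8) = (a + 2)*(a + 4)*(a^2 + a - 2) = (a + 2)^2*(a + 4)*(a - 1)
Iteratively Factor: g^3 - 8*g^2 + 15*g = (g)*(g^2 - 8*g + 15) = g*(g - 3)*(g - 5)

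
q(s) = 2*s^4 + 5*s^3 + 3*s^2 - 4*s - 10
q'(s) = 8*s^3 + 15*s^2 + 6*s - 4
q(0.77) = -8.32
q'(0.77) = 13.17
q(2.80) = 235.01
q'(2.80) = 306.02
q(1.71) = 34.03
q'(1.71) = 90.12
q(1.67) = 30.53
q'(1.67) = 85.11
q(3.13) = 352.15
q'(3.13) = 407.05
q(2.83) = 244.32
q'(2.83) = 314.43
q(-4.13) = 287.34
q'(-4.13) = -336.49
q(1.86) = 49.05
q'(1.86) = 110.53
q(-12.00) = 33302.00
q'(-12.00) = -11740.00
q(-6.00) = 1634.00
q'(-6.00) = -1228.00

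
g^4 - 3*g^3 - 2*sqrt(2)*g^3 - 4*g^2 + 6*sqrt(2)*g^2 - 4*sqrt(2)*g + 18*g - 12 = (g - 2)*(g - 1)*(g - 3*sqrt(2))*(g + sqrt(2))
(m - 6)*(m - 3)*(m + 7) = m^3 - 2*m^2 - 45*m + 126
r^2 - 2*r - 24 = (r - 6)*(r + 4)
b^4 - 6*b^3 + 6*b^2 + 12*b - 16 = (b - 4)*(b - 2)*(b - sqrt(2))*(b + sqrt(2))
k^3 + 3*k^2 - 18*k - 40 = (k - 4)*(k + 2)*(k + 5)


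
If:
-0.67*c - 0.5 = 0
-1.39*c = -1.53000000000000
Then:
No Solution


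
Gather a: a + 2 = a + 2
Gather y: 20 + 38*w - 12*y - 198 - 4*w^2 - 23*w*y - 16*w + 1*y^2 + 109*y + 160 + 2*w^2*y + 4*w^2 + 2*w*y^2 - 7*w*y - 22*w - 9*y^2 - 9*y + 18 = y^2*(2*w - 8) + y*(2*w^2 - 30*w + 88)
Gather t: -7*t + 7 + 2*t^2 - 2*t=2*t^2 - 9*t + 7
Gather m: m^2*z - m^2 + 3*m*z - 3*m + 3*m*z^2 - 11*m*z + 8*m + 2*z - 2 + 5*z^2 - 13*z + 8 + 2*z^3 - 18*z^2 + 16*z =m^2*(z - 1) + m*(3*z^2 - 8*z + 5) + 2*z^3 - 13*z^2 + 5*z + 6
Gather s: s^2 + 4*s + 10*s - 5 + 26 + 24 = s^2 + 14*s + 45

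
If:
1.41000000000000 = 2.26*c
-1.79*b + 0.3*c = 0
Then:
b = 0.10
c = 0.62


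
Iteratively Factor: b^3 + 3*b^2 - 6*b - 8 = (b + 4)*(b^2 - b - 2) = (b - 2)*(b + 4)*(b + 1)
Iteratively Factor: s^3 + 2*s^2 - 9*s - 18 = (s - 3)*(s^2 + 5*s + 6) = (s - 3)*(s + 3)*(s + 2)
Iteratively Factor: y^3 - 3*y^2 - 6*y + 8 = (y - 1)*(y^2 - 2*y - 8) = (y - 4)*(y - 1)*(y + 2)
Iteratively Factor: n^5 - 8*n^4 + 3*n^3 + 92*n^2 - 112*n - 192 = (n - 4)*(n^4 - 4*n^3 - 13*n^2 + 40*n + 48) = (n - 4)*(n + 3)*(n^3 - 7*n^2 + 8*n + 16) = (n - 4)^2*(n + 3)*(n^2 - 3*n - 4) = (n - 4)^2*(n + 1)*(n + 3)*(n - 4)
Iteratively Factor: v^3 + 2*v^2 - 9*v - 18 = (v + 2)*(v^2 - 9) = (v + 2)*(v + 3)*(v - 3)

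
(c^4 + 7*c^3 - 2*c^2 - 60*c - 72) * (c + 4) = c^5 + 11*c^4 + 26*c^3 - 68*c^2 - 312*c - 288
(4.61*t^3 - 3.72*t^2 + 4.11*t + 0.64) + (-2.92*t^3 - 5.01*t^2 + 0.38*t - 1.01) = 1.69*t^3 - 8.73*t^2 + 4.49*t - 0.37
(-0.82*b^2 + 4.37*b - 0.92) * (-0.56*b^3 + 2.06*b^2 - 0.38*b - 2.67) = 0.4592*b^5 - 4.1364*b^4 + 9.829*b^3 - 1.3664*b^2 - 11.3183*b + 2.4564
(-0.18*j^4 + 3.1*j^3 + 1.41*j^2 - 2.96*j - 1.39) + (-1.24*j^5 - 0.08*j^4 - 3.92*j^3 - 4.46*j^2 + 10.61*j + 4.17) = -1.24*j^5 - 0.26*j^4 - 0.82*j^3 - 3.05*j^2 + 7.65*j + 2.78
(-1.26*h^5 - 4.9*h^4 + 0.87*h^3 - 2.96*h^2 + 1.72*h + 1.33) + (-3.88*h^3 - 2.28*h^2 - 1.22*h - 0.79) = -1.26*h^5 - 4.9*h^4 - 3.01*h^3 - 5.24*h^2 + 0.5*h + 0.54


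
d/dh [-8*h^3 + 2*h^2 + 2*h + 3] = -24*h^2 + 4*h + 2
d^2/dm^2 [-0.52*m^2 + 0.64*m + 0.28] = -1.04000000000000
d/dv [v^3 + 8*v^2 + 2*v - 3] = 3*v^2 + 16*v + 2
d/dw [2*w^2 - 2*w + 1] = 4*w - 2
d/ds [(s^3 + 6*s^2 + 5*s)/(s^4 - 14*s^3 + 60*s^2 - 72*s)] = (-s^3 - 18*s^2 + 21*s + 122)/(s^5 - 22*s^4 + 184*s^3 - 720*s^2 + 1296*s - 864)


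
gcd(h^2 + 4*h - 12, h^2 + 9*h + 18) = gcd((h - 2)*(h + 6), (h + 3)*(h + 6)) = h + 6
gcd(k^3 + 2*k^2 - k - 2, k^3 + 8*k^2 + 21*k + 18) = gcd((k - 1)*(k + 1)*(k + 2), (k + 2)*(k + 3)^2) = k + 2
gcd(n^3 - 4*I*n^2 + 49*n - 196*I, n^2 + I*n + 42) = n + 7*I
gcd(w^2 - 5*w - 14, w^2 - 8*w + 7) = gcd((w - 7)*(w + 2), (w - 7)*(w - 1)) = w - 7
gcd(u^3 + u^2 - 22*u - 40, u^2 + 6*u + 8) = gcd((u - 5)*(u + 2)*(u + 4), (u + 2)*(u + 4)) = u^2 + 6*u + 8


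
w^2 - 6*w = w*(w - 6)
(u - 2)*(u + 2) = u^2 - 4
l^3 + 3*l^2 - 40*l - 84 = (l - 6)*(l + 2)*(l + 7)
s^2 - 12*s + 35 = (s - 7)*(s - 5)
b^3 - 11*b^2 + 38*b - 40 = (b - 5)*(b - 4)*(b - 2)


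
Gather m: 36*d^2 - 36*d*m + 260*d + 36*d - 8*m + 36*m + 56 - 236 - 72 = 36*d^2 + 296*d + m*(28 - 36*d) - 252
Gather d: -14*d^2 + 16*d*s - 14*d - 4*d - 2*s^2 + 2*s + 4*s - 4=-14*d^2 + d*(16*s - 18) - 2*s^2 + 6*s - 4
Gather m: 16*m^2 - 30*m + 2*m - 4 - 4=16*m^2 - 28*m - 8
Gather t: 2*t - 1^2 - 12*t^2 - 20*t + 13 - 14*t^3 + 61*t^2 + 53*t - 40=-14*t^3 + 49*t^2 + 35*t - 28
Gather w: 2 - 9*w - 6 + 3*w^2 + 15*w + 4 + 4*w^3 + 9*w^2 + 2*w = 4*w^3 + 12*w^2 + 8*w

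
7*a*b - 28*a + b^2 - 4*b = (7*a + b)*(b - 4)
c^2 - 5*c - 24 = (c - 8)*(c + 3)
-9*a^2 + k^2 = (-3*a + k)*(3*a + k)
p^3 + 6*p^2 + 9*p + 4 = (p + 1)^2*(p + 4)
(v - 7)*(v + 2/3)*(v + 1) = v^3 - 16*v^2/3 - 11*v - 14/3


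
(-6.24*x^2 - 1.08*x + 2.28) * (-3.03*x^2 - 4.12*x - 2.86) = 18.9072*x^4 + 28.9812*x^3 + 15.3876*x^2 - 6.3048*x - 6.5208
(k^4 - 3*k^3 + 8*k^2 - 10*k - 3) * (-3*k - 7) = -3*k^5 + 2*k^4 - 3*k^3 - 26*k^2 + 79*k + 21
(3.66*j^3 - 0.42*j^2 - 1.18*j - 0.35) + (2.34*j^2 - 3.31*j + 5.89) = 3.66*j^3 + 1.92*j^2 - 4.49*j + 5.54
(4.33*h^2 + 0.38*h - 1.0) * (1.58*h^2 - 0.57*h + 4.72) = 6.8414*h^4 - 1.8677*h^3 + 18.641*h^2 + 2.3636*h - 4.72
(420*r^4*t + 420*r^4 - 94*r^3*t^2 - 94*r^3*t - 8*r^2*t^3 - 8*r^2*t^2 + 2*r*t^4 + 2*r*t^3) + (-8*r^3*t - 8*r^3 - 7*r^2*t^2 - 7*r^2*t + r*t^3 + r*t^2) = 420*r^4*t + 420*r^4 - 94*r^3*t^2 - 102*r^3*t - 8*r^3 - 8*r^2*t^3 - 15*r^2*t^2 - 7*r^2*t + 2*r*t^4 + 3*r*t^3 + r*t^2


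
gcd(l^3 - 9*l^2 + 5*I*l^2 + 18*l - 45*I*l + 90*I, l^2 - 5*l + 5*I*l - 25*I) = l + 5*I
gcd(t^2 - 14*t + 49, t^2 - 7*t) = t - 7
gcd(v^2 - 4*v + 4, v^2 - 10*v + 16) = v - 2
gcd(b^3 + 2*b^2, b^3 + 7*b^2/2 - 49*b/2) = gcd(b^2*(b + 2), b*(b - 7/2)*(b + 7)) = b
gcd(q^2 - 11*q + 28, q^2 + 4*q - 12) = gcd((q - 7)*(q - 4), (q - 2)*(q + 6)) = 1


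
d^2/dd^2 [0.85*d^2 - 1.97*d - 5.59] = 1.70000000000000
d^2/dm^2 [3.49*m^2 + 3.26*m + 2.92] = 6.98000000000000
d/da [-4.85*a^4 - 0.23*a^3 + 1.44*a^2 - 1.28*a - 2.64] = -19.4*a^3 - 0.69*a^2 + 2.88*a - 1.28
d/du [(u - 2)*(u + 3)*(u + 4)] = 3*u^2 + 10*u - 2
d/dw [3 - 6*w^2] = -12*w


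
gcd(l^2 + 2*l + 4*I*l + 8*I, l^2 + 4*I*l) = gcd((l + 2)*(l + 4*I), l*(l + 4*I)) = l + 4*I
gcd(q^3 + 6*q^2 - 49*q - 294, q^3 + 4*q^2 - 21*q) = q + 7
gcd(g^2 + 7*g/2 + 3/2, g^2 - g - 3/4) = g + 1/2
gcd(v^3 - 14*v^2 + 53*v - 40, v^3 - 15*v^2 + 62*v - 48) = v^2 - 9*v + 8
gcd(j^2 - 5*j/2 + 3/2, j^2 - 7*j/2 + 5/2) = j - 1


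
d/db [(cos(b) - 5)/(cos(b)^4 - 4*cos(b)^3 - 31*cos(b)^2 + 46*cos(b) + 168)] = (3*sin(b)^4 - 35*sin(b)^2 + 289*cos(b) - 7*cos(3*b) - 366)*sin(b)/((cos(b) - 7)^2*(cos(b) - 3)^2*(cos(b) + 2)^2*(cos(b) + 4)^2)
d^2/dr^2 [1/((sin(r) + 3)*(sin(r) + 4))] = (-4*sin(r)^4 - 21*sin(r)^3 + 5*sin(r)^2 + 126*sin(r) + 74)/((sin(r) + 3)^3*(sin(r) + 4)^3)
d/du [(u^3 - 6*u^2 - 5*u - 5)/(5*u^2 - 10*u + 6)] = (5*u^4 - 20*u^3 + 103*u^2 - 22*u - 80)/(25*u^4 - 100*u^3 + 160*u^2 - 120*u + 36)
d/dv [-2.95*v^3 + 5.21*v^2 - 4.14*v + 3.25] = -8.85*v^2 + 10.42*v - 4.14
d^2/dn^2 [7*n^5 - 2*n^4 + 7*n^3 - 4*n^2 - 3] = 140*n^3 - 24*n^2 + 42*n - 8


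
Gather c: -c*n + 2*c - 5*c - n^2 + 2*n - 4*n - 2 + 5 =c*(-n - 3) - n^2 - 2*n + 3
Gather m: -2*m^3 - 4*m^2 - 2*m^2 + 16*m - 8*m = -2*m^3 - 6*m^2 + 8*m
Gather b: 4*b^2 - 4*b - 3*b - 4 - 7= 4*b^2 - 7*b - 11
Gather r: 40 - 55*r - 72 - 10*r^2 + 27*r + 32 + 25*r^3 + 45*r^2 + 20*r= 25*r^3 + 35*r^2 - 8*r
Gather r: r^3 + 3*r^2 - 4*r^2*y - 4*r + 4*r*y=r^3 + r^2*(3 - 4*y) + r*(4*y - 4)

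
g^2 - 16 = (g - 4)*(g + 4)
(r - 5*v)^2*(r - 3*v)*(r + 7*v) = r^4 - 6*r^3*v - 36*r^2*v^2 + 310*r*v^3 - 525*v^4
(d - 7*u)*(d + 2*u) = d^2 - 5*d*u - 14*u^2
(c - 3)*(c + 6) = c^2 + 3*c - 18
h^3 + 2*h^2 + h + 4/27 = (h + 1/3)^2*(h + 4/3)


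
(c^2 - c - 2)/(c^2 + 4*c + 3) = (c - 2)/(c + 3)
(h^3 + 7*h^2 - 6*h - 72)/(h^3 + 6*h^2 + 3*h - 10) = (h^3 + 7*h^2 - 6*h - 72)/(h^3 + 6*h^2 + 3*h - 10)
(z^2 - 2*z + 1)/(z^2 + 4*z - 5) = (z - 1)/(z + 5)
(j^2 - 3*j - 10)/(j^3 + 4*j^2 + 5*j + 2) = (j - 5)/(j^2 + 2*j + 1)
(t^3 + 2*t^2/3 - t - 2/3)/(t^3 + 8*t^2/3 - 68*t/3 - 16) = (t^2 - 1)/(t^2 + 2*t - 24)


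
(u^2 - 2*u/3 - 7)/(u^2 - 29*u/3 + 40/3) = (3*u^2 - 2*u - 21)/(3*u^2 - 29*u + 40)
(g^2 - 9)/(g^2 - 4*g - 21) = (g - 3)/(g - 7)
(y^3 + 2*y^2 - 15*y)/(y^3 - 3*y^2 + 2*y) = (y^2 + 2*y - 15)/(y^2 - 3*y + 2)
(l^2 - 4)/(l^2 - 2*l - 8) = (l - 2)/(l - 4)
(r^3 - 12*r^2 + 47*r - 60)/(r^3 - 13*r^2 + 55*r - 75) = (r - 4)/(r - 5)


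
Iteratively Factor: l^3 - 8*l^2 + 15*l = (l)*(l^2 - 8*l + 15) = l*(l - 5)*(l - 3)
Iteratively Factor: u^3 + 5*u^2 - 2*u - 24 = (u - 2)*(u^2 + 7*u + 12) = (u - 2)*(u + 3)*(u + 4)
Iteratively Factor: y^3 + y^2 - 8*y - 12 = (y + 2)*(y^2 - y - 6) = (y + 2)^2*(y - 3)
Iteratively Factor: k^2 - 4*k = (k)*(k - 4)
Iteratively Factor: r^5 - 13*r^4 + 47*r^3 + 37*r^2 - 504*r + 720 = (r - 5)*(r^4 - 8*r^3 + 7*r^2 + 72*r - 144) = (r - 5)*(r + 3)*(r^3 - 11*r^2 + 40*r - 48) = (r - 5)*(r - 3)*(r + 3)*(r^2 - 8*r + 16) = (r - 5)*(r - 4)*(r - 3)*(r + 3)*(r - 4)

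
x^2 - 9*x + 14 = (x - 7)*(x - 2)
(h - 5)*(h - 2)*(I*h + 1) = I*h^3 + h^2 - 7*I*h^2 - 7*h + 10*I*h + 10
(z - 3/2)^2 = z^2 - 3*z + 9/4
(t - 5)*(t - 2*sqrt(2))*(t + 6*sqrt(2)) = t^3 - 5*t^2 + 4*sqrt(2)*t^2 - 20*sqrt(2)*t - 24*t + 120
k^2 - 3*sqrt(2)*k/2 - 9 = (k - 3*sqrt(2))*(k + 3*sqrt(2)/2)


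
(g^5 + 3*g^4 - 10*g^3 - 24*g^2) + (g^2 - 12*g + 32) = g^5 + 3*g^4 - 10*g^3 - 23*g^2 - 12*g + 32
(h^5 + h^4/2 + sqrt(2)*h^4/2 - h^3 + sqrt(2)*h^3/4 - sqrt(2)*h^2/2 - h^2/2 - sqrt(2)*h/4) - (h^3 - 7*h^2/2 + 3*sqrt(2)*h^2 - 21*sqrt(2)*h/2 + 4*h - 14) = h^5 + h^4/2 + sqrt(2)*h^4/2 - 2*h^3 + sqrt(2)*h^3/4 - 7*sqrt(2)*h^2/2 + 3*h^2 - 4*h + 41*sqrt(2)*h/4 + 14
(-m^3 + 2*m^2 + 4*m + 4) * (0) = 0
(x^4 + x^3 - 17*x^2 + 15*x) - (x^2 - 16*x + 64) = x^4 + x^3 - 18*x^2 + 31*x - 64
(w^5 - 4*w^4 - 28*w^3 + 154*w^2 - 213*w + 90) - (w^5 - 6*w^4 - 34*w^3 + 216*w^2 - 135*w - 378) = 2*w^4 + 6*w^3 - 62*w^2 - 78*w + 468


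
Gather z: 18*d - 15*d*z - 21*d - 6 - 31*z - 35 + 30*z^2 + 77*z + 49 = -3*d + 30*z^2 + z*(46 - 15*d) + 8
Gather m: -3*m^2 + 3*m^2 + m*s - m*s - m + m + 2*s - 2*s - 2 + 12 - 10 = 0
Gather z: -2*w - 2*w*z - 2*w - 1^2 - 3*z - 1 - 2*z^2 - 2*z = -4*w - 2*z^2 + z*(-2*w - 5) - 2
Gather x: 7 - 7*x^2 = 7 - 7*x^2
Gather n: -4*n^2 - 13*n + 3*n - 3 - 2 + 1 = -4*n^2 - 10*n - 4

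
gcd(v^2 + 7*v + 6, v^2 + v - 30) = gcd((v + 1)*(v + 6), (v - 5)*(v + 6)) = v + 6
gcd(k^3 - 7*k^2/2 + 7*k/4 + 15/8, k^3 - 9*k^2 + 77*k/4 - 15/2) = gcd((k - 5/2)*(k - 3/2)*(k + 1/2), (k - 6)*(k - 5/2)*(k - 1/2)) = k - 5/2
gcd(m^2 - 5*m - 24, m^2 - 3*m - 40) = m - 8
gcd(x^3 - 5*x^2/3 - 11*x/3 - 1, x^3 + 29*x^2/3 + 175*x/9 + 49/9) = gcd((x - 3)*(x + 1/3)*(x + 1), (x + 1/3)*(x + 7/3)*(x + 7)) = x + 1/3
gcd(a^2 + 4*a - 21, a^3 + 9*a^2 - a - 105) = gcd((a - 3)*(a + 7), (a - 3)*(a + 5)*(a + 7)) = a^2 + 4*a - 21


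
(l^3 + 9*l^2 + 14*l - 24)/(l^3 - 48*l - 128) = (l^2 + 5*l - 6)/(l^2 - 4*l - 32)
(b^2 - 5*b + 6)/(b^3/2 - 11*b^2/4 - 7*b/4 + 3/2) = 4*(b^2 - 5*b + 6)/(2*b^3 - 11*b^2 - 7*b + 6)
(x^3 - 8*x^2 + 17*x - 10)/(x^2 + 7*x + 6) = (x^3 - 8*x^2 + 17*x - 10)/(x^2 + 7*x + 6)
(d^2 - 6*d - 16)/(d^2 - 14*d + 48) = (d + 2)/(d - 6)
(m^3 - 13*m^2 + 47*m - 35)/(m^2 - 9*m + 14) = (m^2 - 6*m + 5)/(m - 2)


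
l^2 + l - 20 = (l - 4)*(l + 5)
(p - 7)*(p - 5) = p^2 - 12*p + 35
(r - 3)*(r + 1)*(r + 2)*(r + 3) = r^4 + 3*r^3 - 7*r^2 - 27*r - 18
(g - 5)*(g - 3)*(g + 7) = g^3 - g^2 - 41*g + 105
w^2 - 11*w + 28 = (w - 7)*(w - 4)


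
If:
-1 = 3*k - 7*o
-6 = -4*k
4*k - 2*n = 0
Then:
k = 3/2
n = 3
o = 11/14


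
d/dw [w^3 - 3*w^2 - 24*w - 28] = 3*w^2 - 6*w - 24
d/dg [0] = 0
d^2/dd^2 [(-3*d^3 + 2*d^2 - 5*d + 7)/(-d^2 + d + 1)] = 6*(3*d^3 - 6*d^2 + 15*d - 7)/(d^6 - 3*d^5 + 5*d^3 - 3*d - 1)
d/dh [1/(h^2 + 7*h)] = (-2*h - 7)/(h^2*(h + 7)^2)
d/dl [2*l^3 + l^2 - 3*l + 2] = 6*l^2 + 2*l - 3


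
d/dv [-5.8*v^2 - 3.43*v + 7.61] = -11.6*v - 3.43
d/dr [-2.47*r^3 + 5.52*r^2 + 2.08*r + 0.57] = -7.41*r^2 + 11.04*r + 2.08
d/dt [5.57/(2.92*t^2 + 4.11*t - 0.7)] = (-32.5288*t - 22.8927)/(2.92*t^2 + 4.11*t - 0.7)^2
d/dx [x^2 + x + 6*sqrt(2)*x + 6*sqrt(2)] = 2*x + 1 + 6*sqrt(2)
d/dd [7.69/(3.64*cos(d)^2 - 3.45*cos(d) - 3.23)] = (55.9832*cos(d) - 26.5305)*sin(d)/(-3.64*cos(d)^2 + 3.45*cos(d) + 3.23)^2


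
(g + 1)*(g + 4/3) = g^2 + 7*g/3 + 4/3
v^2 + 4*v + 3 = (v + 1)*(v + 3)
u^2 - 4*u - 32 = (u - 8)*(u + 4)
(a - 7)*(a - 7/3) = a^2 - 28*a/3 + 49/3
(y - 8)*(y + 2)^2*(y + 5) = y^4 + y^3 - 48*y^2 - 172*y - 160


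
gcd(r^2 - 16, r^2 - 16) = r^2 - 16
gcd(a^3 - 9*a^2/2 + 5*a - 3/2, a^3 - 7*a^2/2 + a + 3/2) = a^2 - 4*a + 3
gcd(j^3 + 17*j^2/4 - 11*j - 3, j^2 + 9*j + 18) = j + 6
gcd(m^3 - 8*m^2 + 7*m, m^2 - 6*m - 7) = m - 7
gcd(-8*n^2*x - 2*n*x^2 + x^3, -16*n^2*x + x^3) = -4*n*x + x^2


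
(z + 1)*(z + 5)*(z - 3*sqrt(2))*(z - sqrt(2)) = z^4 - 4*sqrt(2)*z^3 + 6*z^3 - 24*sqrt(2)*z^2 + 11*z^2 - 20*sqrt(2)*z + 36*z + 30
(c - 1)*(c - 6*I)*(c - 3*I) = c^3 - c^2 - 9*I*c^2 - 18*c + 9*I*c + 18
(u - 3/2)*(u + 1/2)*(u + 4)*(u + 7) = u^4 + 10*u^3 + 65*u^2/4 - 145*u/4 - 21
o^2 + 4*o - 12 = (o - 2)*(o + 6)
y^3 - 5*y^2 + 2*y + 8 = (y - 4)*(y - 2)*(y + 1)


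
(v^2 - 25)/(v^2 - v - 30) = (v - 5)/(v - 6)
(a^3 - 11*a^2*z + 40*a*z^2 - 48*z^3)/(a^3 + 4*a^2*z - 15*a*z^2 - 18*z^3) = (a^2 - 8*a*z + 16*z^2)/(a^2 + 7*a*z + 6*z^2)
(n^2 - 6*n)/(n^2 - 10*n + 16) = n*(n - 6)/(n^2 - 10*n + 16)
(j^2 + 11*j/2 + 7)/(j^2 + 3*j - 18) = (j^2 + 11*j/2 + 7)/(j^2 + 3*j - 18)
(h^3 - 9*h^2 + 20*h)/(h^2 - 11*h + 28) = h*(h - 5)/(h - 7)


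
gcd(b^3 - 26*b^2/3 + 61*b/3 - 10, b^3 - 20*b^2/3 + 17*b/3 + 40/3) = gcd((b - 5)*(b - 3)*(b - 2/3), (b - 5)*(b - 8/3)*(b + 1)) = b - 5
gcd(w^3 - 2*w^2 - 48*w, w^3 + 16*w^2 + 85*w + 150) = w + 6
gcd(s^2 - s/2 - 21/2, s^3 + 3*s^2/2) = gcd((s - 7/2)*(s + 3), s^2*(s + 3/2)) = 1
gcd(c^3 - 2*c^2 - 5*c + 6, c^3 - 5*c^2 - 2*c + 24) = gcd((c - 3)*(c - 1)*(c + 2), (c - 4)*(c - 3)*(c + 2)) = c^2 - c - 6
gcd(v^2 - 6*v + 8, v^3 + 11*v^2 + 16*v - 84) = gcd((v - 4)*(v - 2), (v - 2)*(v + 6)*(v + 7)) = v - 2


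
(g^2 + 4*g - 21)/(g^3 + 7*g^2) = (g - 3)/g^2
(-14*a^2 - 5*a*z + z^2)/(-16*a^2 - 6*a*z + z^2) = (-7*a + z)/(-8*a + z)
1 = 1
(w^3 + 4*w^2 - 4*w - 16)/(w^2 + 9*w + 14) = (w^2 + 2*w - 8)/(w + 7)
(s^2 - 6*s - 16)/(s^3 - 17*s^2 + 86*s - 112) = (s + 2)/(s^2 - 9*s + 14)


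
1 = 1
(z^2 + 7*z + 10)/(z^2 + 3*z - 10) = (z + 2)/(z - 2)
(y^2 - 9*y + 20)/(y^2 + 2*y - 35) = (y - 4)/(y + 7)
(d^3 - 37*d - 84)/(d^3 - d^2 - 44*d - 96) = (d - 7)/(d - 8)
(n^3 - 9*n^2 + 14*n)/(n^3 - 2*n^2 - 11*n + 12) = n*(n^2 - 9*n + 14)/(n^3 - 2*n^2 - 11*n + 12)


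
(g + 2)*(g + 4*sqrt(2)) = g^2 + 2*g + 4*sqrt(2)*g + 8*sqrt(2)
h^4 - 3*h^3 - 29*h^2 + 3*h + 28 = (h - 7)*(h - 1)*(h + 1)*(h + 4)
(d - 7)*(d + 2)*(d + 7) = d^3 + 2*d^2 - 49*d - 98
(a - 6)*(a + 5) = a^2 - a - 30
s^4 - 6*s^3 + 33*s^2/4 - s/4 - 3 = (s - 4)*(s - 3/2)*(s - 1)*(s + 1/2)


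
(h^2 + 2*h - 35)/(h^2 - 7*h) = (h^2 + 2*h - 35)/(h*(h - 7))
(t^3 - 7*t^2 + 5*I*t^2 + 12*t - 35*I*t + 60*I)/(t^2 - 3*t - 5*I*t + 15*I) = (t^2 + t*(-4 + 5*I) - 20*I)/(t - 5*I)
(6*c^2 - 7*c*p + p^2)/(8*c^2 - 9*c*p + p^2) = (-6*c + p)/(-8*c + p)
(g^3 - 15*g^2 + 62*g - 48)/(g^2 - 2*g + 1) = (g^2 - 14*g + 48)/(g - 1)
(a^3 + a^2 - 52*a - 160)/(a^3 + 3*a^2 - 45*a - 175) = (a^2 - 4*a - 32)/(a^2 - 2*a - 35)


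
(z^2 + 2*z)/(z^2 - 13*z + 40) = z*(z + 2)/(z^2 - 13*z + 40)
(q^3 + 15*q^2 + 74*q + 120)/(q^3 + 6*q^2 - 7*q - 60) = (q + 6)/(q - 3)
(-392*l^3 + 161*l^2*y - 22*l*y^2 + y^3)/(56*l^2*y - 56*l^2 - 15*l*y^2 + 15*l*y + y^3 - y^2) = (-7*l + y)/(y - 1)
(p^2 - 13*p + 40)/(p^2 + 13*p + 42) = (p^2 - 13*p + 40)/(p^2 + 13*p + 42)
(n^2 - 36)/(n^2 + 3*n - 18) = (n - 6)/(n - 3)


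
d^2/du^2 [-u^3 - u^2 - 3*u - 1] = -6*u - 2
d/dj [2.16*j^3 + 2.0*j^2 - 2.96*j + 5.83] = 6.48*j^2 + 4.0*j - 2.96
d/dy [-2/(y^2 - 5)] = 4*y/(y^2 - 5)^2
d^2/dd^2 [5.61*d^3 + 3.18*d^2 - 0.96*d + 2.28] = 33.66*d + 6.36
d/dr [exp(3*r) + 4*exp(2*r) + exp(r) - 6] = (3*exp(2*r) + 8*exp(r) + 1)*exp(r)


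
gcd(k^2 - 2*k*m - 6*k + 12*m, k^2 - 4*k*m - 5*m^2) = 1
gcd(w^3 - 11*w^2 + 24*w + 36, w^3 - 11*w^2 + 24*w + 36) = w^3 - 11*w^2 + 24*w + 36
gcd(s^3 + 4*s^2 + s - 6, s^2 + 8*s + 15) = s + 3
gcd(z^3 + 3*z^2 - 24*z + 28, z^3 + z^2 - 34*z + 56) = z^2 + 5*z - 14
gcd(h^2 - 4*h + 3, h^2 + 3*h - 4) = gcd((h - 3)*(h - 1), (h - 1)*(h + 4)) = h - 1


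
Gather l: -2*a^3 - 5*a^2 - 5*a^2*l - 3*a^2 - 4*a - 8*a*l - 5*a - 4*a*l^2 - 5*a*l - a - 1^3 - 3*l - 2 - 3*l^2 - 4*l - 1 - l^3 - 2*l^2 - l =-2*a^3 - 8*a^2 - 10*a - l^3 + l^2*(-4*a - 5) + l*(-5*a^2 - 13*a - 8) - 4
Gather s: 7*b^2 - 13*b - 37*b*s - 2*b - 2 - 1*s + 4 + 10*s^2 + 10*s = 7*b^2 - 15*b + 10*s^2 + s*(9 - 37*b) + 2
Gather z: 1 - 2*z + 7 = 8 - 2*z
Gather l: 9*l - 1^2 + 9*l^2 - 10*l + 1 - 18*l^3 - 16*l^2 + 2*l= -18*l^3 - 7*l^2 + l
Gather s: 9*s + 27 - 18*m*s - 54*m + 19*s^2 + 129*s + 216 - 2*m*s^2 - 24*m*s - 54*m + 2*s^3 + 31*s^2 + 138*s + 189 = -108*m + 2*s^3 + s^2*(50 - 2*m) + s*(276 - 42*m) + 432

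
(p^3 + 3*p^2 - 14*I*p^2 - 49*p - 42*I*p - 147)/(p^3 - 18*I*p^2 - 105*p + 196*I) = (p + 3)/(p - 4*I)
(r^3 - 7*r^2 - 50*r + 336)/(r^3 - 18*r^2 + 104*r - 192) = (r + 7)/(r - 4)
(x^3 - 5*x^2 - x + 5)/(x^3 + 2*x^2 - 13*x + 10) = (x^2 - 4*x - 5)/(x^2 + 3*x - 10)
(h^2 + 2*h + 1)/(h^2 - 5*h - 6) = (h + 1)/(h - 6)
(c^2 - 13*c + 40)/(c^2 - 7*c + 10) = (c - 8)/(c - 2)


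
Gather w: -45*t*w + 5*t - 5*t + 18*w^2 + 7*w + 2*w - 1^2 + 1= 18*w^2 + w*(9 - 45*t)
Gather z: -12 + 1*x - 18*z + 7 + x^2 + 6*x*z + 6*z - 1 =x^2 + x + z*(6*x - 12) - 6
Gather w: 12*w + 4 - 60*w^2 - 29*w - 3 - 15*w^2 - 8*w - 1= -75*w^2 - 25*w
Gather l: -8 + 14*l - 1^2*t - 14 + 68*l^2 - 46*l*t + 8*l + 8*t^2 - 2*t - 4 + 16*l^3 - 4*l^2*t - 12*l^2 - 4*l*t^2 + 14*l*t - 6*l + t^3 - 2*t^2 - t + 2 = 16*l^3 + l^2*(56 - 4*t) + l*(-4*t^2 - 32*t + 16) + t^3 + 6*t^2 - 4*t - 24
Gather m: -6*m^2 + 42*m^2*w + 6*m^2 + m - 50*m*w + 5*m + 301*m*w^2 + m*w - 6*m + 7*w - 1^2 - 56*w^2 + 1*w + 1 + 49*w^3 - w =42*m^2*w + m*(301*w^2 - 49*w) + 49*w^3 - 56*w^2 + 7*w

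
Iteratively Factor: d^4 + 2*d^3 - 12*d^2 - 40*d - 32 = (d + 2)*(d^3 - 12*d - 16) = (d - 4)*(d + 2)*(d^2 + 4*d + 4) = (d - 4)*(d + 2)^2*(d + 2)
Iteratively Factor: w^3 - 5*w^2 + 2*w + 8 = (w + 1)*(w^2 - 6*w + 8) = (w - 4)*(w + 1)*(w - 2)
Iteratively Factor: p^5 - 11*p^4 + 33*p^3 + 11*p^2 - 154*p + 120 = (p + 2)*(p^4 - 13*p^3 + 59*p^2 - 107*p + 60) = (p - 5)*(p + 2)*(p^3 - 8*p^2 + 19*p - 12) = (p - 5)*(p - 1)*(p + 2)*(p^2 - 7*p + 12) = (p - 5)*(p - 3)*(p - 1)*(p + 2)*(p - 4)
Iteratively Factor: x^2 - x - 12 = (x - 4)*(x + 3)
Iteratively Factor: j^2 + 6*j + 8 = (j + 2)*(j + 4)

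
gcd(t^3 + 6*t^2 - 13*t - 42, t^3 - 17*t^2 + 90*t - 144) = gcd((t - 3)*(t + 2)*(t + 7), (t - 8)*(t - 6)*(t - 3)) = t - 3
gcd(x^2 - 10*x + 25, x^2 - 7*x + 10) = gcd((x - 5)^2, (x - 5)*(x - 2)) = x - 5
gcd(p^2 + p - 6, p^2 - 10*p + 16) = p - 2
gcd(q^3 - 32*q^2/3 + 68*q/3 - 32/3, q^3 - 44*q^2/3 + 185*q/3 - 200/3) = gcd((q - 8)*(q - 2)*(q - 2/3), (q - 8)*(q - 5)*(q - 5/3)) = q - 8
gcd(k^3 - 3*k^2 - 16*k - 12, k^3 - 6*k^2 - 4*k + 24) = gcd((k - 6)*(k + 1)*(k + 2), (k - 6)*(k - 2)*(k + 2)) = k^2 - 4*k - 12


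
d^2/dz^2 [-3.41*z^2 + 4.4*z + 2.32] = -6.82000000000000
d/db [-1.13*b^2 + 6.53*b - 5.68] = 6.53 - 2.26*b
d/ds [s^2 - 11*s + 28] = 2*s - 11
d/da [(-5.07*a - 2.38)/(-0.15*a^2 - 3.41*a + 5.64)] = (0.7605*a^2 + 17.2887*a - (0.3*a + 3.41)*(5.07*a + 2.38) - 28.5948)/(0.15*a^2 + 3.41*a - 5.64)^2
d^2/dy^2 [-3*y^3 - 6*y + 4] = -18*y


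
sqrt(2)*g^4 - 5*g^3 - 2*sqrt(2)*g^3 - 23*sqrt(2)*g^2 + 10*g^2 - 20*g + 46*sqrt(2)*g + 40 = (g - 2)*(g - 5*sqrt(2))*(g + 2*sqrt(2))*(sqrt(2)*g + 1)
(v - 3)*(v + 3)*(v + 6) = v^3 + 6*v^2 - 9*v - 54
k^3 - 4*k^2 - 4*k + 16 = (k - 4)*(k - 2)*(k + 2)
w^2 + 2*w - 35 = (w - 5)*(w + 7)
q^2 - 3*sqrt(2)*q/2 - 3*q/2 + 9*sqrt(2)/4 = (q - 3/2)*(q - 3*sqrt(2)/2)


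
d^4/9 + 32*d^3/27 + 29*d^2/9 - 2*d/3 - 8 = (d/3 + 1)^2*(d - 4/3)*(d + 6)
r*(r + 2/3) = r^2 + 2*r/3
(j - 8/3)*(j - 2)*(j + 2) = j^3 - 8*j^2/3 - 4*j + 32/3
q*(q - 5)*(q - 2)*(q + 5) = q^4 - 2*q^3 - 25*q^2 + 50*q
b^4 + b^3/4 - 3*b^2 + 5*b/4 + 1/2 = (b - 1)^2*(b + 1/4)*(b + 2)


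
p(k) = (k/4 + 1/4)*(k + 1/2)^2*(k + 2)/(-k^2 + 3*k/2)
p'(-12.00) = 4.66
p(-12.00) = -22.45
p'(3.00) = -0.29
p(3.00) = -13.61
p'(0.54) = 4.40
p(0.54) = 2.04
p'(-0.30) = -0.35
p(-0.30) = -0.02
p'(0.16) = -1.46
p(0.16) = 1.27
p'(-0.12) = -4.88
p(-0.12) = -0.31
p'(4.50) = -2.98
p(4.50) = -16.55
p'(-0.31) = -0.31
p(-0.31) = -0.02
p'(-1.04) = -0.03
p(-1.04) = 0.00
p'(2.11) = 13.23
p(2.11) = -16.91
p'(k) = (k/4 + 1/4)*(k + 1/2)^2*(k + 2)*(2*k - 3/2)/(-k^2 + 3*k/2)^2 + (k/4 + 1/4)*(k + 1/2)^2/(-k^2 + 3*k/2) + (k/4 + 1/4)*(k + 2)*(2*k + 1)/(-k^2 + 3*k/2) + (k + 1/2)^2*(k + 2)/(4*(-k^2 + 3*k/2))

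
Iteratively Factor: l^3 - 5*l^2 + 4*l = (l - 4)*(l^2 - l) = (l - 4)*(l - 1)*(l)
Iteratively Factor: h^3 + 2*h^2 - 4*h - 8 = (h - 2)*(h^2 + 4*h + 4) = (h - 2)*(h + 2)*(h + 2)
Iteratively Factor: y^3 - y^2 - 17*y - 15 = (y + 1)*(y^2 - 2*y - 15) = (y + 1)*(y + 3)*(y - 5)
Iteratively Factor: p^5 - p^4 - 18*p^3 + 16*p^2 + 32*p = (p - 2)*(p^4 + p^3 - 16*p^2 - 16*p) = (p - 4)*(p - 2)*(p^3 + 5*p^2 + 4*p) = p*(p - 4)*(p - 2)*(p^2 + 5*p + 4) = p*(p - 4)*(p - 2)*(p + 4)*(p + 1)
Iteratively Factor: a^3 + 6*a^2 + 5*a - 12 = (a + 4)*(a^2 + 2*a - 3) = (a + 3)*(a + 4)*(a - 1)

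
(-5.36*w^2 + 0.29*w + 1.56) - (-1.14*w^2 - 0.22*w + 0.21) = -4.22*w^2 + 0.51*w + 1.35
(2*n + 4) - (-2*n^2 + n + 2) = 2*n^2 + n + 2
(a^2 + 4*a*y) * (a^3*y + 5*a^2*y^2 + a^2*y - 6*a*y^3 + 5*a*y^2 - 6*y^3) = a^5*y + 9*a^4*y^2 + a^4*y + 14*a^3*y^3 + 9*a^3*y^2 - 24*a^2*y^4 + 14*a^2*y^3 - 24*a*y^4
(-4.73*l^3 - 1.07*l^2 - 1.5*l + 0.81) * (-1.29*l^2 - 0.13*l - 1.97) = 6.1017*l^5 + 1.9952*l^4 + 11.3922*l^3 + 1.258*l^2 + 2.8497*l - 1.5957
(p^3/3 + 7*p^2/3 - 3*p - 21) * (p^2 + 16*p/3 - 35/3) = p^5/3 + 37*p^4/9 + 50*p^3/9 - 578*p^2/9 - 77*p + 245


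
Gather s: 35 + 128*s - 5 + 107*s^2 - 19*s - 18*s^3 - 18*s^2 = -18*s^3 + 89*s^2 + 109*s + 30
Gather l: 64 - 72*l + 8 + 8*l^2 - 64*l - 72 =8*l^2 - 136*l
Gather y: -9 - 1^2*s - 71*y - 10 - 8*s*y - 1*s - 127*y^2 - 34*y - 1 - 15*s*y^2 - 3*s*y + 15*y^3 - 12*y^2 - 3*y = -2*s + 15*y^3 + y^2*(-15*s - 139) + y*(-11*s - 108) - 20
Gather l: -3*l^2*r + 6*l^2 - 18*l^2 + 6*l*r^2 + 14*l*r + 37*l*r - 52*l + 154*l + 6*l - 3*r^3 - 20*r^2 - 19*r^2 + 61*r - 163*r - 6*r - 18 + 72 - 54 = l^2*(-3*r - 12) + l*(6*r^2 + 51*r + 108) - 3*r^3 - 39*r^2 - 108*r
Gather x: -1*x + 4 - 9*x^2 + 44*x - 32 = -9*x^2 + 43*x - 28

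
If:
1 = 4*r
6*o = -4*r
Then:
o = -1/6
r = 1/4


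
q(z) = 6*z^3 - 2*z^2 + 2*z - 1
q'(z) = 18*z^2 - 4*z + 2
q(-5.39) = -1009.43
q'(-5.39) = 546.50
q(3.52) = 242.94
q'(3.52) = 210.95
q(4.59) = 546.26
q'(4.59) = 362.87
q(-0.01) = -1.02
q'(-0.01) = 2.04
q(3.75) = 294.78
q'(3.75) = 240.12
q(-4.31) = -527.15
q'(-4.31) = 353.61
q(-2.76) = -147.90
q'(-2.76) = 150.16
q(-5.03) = -825.24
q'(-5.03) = 477.54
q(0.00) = -1.00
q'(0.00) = 2.00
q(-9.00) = -4555.00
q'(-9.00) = 1496.00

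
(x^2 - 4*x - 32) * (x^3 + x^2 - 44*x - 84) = x^5 - 3*x^4 - 80*x^3 + 60*x^2 + 1744*x + 2688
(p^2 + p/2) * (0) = 0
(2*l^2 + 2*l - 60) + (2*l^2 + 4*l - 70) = 4*l^2 + 6*l - 130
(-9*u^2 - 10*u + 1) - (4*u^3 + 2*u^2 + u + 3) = -4*u^3 - 11*u^2 - 11*u - 2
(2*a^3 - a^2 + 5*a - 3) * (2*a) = 4*a^4 - 2*a^3 + 10*a^2 - 6*a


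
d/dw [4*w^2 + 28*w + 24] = 8*w + 28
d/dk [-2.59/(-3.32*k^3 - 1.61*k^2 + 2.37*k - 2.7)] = (-25.7964*k^2 - 8.3398*k + 6.1383)/(3.32*k^3 + 1.61*k^2 - 2.37*k + 2.7)^2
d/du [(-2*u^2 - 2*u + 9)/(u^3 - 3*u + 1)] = (-2*(2*u + 1)*(u^3 - 3*u + 1) + 3*(u^2 - 1)*(2*u^2 + 2*u - 9))/(u^3 - 3*u + 1)^2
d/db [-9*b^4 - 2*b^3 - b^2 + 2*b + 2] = -36*b^3 - 6*b^2 - 2*b + 2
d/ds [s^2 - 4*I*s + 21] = 2*s - 4*I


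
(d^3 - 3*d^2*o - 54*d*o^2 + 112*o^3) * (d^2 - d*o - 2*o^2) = d^5 - 4*d^4*o - 53*d^3*o^2 + 172*d^2*o^3 - 4*d*o^4 - 224*o^5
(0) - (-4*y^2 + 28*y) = 4*y^2 - 28*y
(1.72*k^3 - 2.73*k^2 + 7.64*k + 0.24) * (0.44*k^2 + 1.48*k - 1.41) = 0.7568*k^5 + 1.3444*k^4 - 3.104*k^3 + 15.2621*k^2 - 10.4172*k - 0.3384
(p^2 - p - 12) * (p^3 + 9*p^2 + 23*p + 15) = p^5 + 8*p^4 + 2*p^3 - 116*p^2 - 291*p - 180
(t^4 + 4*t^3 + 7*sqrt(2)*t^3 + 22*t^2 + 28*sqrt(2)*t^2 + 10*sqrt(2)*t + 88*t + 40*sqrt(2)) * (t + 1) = t^5 + 5*t^4 + 7*sqrt(2)*t^4 + 26*t^3 + 35*sqrt(2)*t^3 + 38*sqrt(2)*t^2 + 110*t^2 + 50*sqrt(2)*t + 88*t + 40*sqrt(2)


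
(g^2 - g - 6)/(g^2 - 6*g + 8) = (g^2 - g - 6)/(g^2 - 6*g + 8)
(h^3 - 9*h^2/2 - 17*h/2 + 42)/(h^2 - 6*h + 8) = (2*h^2 - h - 21)/(2*(h - 2))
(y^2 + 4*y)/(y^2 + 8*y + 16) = y/(y + 4)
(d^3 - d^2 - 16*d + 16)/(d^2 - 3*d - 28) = (d^2 - 5*d + 4)/(d - 7)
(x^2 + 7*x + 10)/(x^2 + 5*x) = (x + 2)/x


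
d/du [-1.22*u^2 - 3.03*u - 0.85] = -2.44*u - 3.03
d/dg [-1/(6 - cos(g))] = sin(g)/(cos(g) - 6)^2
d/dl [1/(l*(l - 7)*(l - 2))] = (-l*(l - 7) - l*(l - 2) - (l - 7)*(l - 2))/(l^2*(l - 7)^2*(l - 2)^2)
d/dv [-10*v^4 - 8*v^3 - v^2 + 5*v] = -40*v^3 - 24*v^2 - 2*v + 5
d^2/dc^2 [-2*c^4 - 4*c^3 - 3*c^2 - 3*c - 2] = -24*c^2 - 24*c - 6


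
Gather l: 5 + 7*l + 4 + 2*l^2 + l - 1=2*l^2 + 8*l + 8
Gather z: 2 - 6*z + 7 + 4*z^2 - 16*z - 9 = 4*z^2 - 22*z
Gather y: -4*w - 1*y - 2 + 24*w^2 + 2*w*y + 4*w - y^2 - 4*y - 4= 24*w^2 - y^2 + y*(2*w - 5) - 6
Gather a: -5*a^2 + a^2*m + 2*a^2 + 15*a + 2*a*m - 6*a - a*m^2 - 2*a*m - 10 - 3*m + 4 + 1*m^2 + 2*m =a^2*(m - 3) + a*(9 - m^2) + m^2 - m - 6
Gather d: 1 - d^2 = 1 - d^2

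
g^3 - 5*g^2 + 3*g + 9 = (g - 3)^2*(g + 1)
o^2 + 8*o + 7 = (o + 1)*(o + 7)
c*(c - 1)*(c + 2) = c^3 + c^2 - 2*c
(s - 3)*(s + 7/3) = s^2 - 2*s/3 - 7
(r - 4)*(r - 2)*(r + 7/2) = r^3 - 5*r^2/2 - 13*r + 28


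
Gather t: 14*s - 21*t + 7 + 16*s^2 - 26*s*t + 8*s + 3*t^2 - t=16*s^2 + 22*s + 3*t^2 + t*(-26*s - 22) + 7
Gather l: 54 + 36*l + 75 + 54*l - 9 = 90*l + 120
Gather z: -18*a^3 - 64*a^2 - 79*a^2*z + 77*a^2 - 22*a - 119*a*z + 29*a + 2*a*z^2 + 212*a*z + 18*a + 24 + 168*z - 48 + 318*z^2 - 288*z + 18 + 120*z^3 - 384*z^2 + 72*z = -18*a^3 + 13*a^2 + 25*a + 120*z^3 + z^2*(2*a - 66) + z*(-79*a^2 + 93*a - 48) - 6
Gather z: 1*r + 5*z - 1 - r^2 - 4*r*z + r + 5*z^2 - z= -r^2 + 2*r + 5*z^2 + z*(4 - 4*r) - 1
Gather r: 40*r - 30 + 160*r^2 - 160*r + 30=160*r^2 - 120*r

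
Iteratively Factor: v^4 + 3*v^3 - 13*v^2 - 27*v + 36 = (v + 4)*(v^3 - v^2 - 9*v + 9) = (v - 3)*(v + 4)*(v^2 + 2*v - 3) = (v - 3)*(v + 3)*(v + 4)*(v - 1)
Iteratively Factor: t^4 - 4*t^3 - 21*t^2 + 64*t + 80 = (t + 1)*(t^3 - 5*t^2 - 16*t + 80) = (t - 4)*(t + 1)*(t^2 - t - 20) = (t - 4)*(t + 1)*(t + 4)*(t - 5)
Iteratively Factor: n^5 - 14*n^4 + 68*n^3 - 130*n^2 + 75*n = (n - 1)*(n^4 - 13*n^3 + 55*n^2 - 75*n) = (n - 5)*(n - 1)*(n^3 - 8*n^2 + 15*n) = (n - 5)*(n - 3)*(n - 1)*(n^2 - 5*n) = n*(n - 5)*(n - 3)*(n - 1)*(n - 5)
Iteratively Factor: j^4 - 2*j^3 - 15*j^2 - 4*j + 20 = (j + 2)*(j^3 - 4*j^2 - 7*j + 10) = (j + 2)^2*(j^2 - 6*j + 5) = (j - 5)*(j + 2)^2*(j - 1)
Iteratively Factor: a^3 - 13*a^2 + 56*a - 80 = (a - 4)*(a^2 - 9*a + 20) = (a - 5)*(a - 4)*(a - 4)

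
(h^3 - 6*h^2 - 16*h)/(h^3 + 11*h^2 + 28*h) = (h^2 - 6*h - 16)/(h^2 + 11*h + 28)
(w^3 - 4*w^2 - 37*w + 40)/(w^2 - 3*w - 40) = w - 1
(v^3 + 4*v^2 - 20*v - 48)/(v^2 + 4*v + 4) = (v^2 + 2*v - 24)/(v + 2)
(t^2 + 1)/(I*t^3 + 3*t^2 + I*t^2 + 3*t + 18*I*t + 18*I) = I*(-t^2 - 1)/(t^3 + t^2*(1 - 3*I) + 3*t*(6 - I) + 18)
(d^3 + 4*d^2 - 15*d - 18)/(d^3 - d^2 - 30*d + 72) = (d + 1)/(d - 4)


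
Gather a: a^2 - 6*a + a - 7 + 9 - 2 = a^2 - 5*a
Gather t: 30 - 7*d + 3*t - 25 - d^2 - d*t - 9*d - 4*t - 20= -d^2 - 16*d + t*(-d - 1) - 15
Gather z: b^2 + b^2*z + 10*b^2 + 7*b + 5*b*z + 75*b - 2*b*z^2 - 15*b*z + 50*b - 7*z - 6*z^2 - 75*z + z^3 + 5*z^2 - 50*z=11*b^2 + 132*b + z^3 + z^2*(-2*b - 1) + z*(b^2 - 10*b - 132)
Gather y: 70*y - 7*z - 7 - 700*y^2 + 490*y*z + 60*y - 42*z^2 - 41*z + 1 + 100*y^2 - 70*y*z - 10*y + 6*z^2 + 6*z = -600*y^2 + y*(420*z + 120) - 36*z^2 - 42*z - 6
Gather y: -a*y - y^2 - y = -y^2 + y*(-a - 1)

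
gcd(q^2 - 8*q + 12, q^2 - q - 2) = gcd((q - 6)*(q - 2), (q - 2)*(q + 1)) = q - 2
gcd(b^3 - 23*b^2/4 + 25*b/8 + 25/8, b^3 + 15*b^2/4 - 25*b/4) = b - 5/4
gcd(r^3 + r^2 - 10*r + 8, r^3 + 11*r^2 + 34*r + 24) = r + 4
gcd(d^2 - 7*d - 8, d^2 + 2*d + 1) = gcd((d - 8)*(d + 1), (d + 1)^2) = d + 1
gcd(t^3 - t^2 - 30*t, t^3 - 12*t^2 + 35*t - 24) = 1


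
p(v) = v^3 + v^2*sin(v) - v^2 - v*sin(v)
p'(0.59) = -0.24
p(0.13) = -0.03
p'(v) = v^2*cos(v) + 3*v^2 + 2*v*sin(v) - v*cos(v) - 2*v - sin(v)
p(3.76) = 33.00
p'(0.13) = -0.42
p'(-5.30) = 103.73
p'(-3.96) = 35.03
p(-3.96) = -63.44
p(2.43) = 10.71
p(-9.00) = -847.09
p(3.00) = 18.85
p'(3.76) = 22.66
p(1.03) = 0.06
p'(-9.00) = 186.83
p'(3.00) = 15.77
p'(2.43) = 12.74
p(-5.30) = -149.18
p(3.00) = 18.85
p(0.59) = -0.28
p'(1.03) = 2.05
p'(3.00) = 15.77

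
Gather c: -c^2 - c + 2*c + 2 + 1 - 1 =-c^2 + c + 2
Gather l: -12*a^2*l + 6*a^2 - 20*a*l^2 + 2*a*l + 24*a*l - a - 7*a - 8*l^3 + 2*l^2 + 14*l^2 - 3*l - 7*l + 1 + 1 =6*a^2 - 8*a - 8*l^3 + l^2*(16 - 20*a) + l*(-12*a^2 + 26*a - 10) + 2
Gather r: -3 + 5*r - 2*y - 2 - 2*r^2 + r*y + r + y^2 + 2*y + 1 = -2*r^2 + r*(y + 6) + y^2 - 4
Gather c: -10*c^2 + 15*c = -10*c^2 + 15*c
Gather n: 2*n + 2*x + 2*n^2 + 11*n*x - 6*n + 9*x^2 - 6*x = 2*n^2 + n*(11*x - 4) + 9*x^2 - 4*x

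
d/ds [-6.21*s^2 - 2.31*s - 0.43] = -12.42*s - 2.31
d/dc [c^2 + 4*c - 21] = 2*c + 4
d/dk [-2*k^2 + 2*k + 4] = 2 - 4*k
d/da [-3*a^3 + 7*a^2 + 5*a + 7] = -9*a^2 + 14*a + 5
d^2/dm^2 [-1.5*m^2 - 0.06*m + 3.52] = -3.00000000000000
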